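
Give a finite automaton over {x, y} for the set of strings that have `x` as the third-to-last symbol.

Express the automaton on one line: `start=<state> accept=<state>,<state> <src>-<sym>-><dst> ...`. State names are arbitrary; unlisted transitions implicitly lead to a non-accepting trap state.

Because acceptance depends on a position counted from the end, the machine has to buffer the most recent 3 symbols. Make each state the string of the last up-to-3 symbols read; on input `x` shift the window left and append `x`. Accept when the buffered window has length 3 and begins with `x`.
With 15 states:
          x    y  
>  q0     q1   q2 
   q1     q3   q4 
   q2     q5   q6 
   q3     q7   q8 
   q4     q9  q10 
   q5    q11  q12 
   q6    q13  q14 
 * q7     q7   q8 
 * q8     q9  q10 
 * q9    q11  q12 
 * q10   q13  q14 
   q11    q7   q8 
   q12    q9  q10 
   q13   q11  q12 
   q14   q13  q14 
(> = start, * = accepting)

start=q0 accept=q7,q8,q9,q10 q0-x->q1 q0-y->q2 q1-x->q3 q1-y->q4 q2-x->q5 q2-y->q6 q3-x->q7 q3-y->q8 q4-x->q9 q4-y->q10 q5-x->q11 q5-y->q12 q6-x->q13 q6-y->q14 q7-x->q7 q7-y->q8 q8-x->q9 q8-y->q10 q9-x->q11 q9-y->q12 q10-x->q13 q10-y->q14 q11-x->q7 q11-y->q8 q12-x->q9 q12-y->q10 q13-x->q11 q13-y->q12 q14-x->q13 q14-y->q14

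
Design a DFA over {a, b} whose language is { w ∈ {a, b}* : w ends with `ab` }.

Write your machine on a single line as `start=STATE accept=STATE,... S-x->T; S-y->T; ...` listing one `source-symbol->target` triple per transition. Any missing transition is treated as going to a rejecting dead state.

Remember how much of `ab` the current input suffix matches. State S0 means no match yet; S1 means the last symbol is `a`; S2 means the last 2 symbols are `ab`. Only S2 accepts. On a mismatch, fall back to the longest proper suffix that is still a prefix of `ab`.
A 3-state machine:
        a   b  
>  S0   S1  S0 
   S1   S1  S2 
 * S2   S1  S0 
(> = start, * = accepting)

start=S0; accept=S2; S0-a->S1; S0-b->S0; S1-a->S1; S1-b->S2; S2-a->S1; S2-b->S0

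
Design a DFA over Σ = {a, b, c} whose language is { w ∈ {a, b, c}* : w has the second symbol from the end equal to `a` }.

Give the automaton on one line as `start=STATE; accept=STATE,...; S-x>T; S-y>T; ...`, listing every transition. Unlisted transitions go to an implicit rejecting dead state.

Because acceptance depends on a position counted from the end, the machine has to buffer the most recent 2 symbols. Make each state the string of the last up-to-2 symbols read; on input `x` shift the window left and append `x`. Accept when the buffered window has length 2 and begins with `a`.
          a    b    c  
>  q0     q1   q2   q3 
   q1     q4   q5   q6 
   q2     q7   q8   q9 
   q3    q10  q11  q12 
 * q4     q4   q5   q6 
 * q5     q7   q8   q9 
 * q6    q10  q11  q12 
   q7     q4   q5   q6 
   q8     q7   q8   q9 
   q9    q10  q11  q12 
   q10    q4   q5   q6 
   q11    q7   q8   q9 
   q12   q10  q11  q12 
(> = start, * = accepting)

start=q0; accept=q4,q5,q6; q0-a>q1; q0-b>q2; q0-c>q3; q1-a>q4; q1-b>q5; q1-c>q6; q2-a>q7; q2-b>q8; q2-c>q9; q3-a>q10; q3-b>q11; q3-c>q12; q4-a>q4; q4-b>q5; q4-c>q6; q5-a>q7; q5-b>q8; q5-c>q9; q6-a>q10; q6-b>q11; q6-c>q12; q7-a>q4; q7-b>q5; q7-c>q6; q8-a>q7; q8-b>q8; q8-c>q9; q9-a>q10; q9-b>q11; q9-c>q12; q10-a>q4; q10-b>q5; q10-c>q6; q11-a>q7; q11-b>q8; q11-c>q9; q12-a>q10; q12-b>q11; q12-c>q12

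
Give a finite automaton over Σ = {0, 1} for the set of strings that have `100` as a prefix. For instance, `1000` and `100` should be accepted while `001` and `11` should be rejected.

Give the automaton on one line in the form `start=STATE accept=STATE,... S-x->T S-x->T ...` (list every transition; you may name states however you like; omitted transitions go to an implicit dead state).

Walk along `100` while the input agrees: from A take `1` to B, and so on. Any deviation drops to the rejecting sink E. Once D is reached the prefix is confirmed and every continuation is accepted.
With 5 states:
       0  1 
>  A   E  B 
   B   C  E 
   C   D  E 
 * D   D  D 
   E   E  E 
(> = start, * = accepting)

start=A accept=D A-0->E A-1->B B-0->C B-1->E C-0->D C-1->E D-0->D D-1->D E-0->E E-1->E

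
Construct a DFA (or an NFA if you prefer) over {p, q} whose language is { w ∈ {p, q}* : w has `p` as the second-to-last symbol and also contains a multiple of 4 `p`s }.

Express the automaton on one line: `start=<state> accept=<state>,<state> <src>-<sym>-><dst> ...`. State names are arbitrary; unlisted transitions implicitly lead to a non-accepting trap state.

start=S0 accept=S4,S6 S0-p->S1 S0-q->S0 S1-p->S2 S1-q->S1 S2-p->S3 S2-q->S2 S3-p->S4 S3-q->S5 S4-p->S1 S4-q->S6 S5-p->S7 S5-q->S5 S6-p->S1 S6-q->S0 S7-p->S1 S7-q->S6

Handle the two conditions separately and then intersect. The first has 7 states tracking the last 2 symbols read; the second has 4 states tracking the count of `p`s modulo 4. A product state is a pair (one from each), accepting exactly when both do. Equivalent product states are then merged.
8 states suffice.
        p   q  
>  S0   S1  S0 
   S1   S2  S1 
   S2   S3  S2 
   S3   S4  S5 
 * S4   S1  S6 
   S5   S7  S5 
 * S6   S1  S0 
   S7   S1  S6 
(> = start, * = accepting)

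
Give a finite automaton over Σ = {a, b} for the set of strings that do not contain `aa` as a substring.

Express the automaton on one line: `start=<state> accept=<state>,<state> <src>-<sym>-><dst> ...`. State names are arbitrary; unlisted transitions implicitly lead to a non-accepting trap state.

start=S0 accept=S0,S1 S0-a->S1 S0-b->S0 S1-a->S2 S1-b->S0 S2-a->S2 S2-b->S2

Track partial matches of the forbidden pattern `aa`. State S2 is a dead state reached once `aa` has occurred; every other state accepts. S0 means no part of `aa` is currently matched.
        a   b  
>* S0   S1  S0 
 * S1   S2  S0 
   S2   S2  S2 
(> = start, * = accepting)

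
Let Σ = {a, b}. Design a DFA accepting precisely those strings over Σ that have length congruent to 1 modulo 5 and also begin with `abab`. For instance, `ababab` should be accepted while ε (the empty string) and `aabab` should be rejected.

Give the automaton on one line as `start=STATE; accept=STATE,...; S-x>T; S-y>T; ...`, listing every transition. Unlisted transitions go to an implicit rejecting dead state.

Run two small machines in parallel and take their product. The first has 5 states tracking the input length modulo 5; the second has 6 states tracking whether the input so far still matches the prefix `abab`. A product state is a pair (one from each), accepting exactly when both do. After merging equivalent states the machine shrinks.
10 states suffice.
        a   b  
>  s0   s1  s2 
   s1   s2  s3 
   s2   s2  s2 
   s3   s4  s2 
   s4   s2  s5 
   s5   s6  s6 
   s6   s7  s7 
 * s7   s8  s8 
   s8   s9  s9 
   s9   s5  s5 
(> = start, * = accepting)

start=s0; accept=s7; s0-a>s1; s0-b>s2; s1-a>s2; s1-b>s3; s2-a>s2; s2-b>s2; s3-a>s4; s3-b>s2; s4-a>s2; s4-b>s5; s5-a>s6; s5-b>s6; s6-a>s7; s6-b>s7; s7-a>s8; s7-b>s8; s8-a>s9; s8-b>s9; s9-a>s5; s9-b>s5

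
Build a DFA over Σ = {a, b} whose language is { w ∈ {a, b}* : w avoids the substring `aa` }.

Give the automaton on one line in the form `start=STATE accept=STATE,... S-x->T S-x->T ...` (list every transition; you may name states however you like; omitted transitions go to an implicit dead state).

Track partial matches of the forbidden pattern `aa`. State q2 is a dead state reached once `aa` has occurred; every other state accepts. q0 means no part of `aa` is currently matched.
        a   b  
>* q0   q1  q0 
 * q1   q2  q0 
   q2   q2  q2 
(> = start, * = accepting)

start=q0 accept=q0,q1 q0-a->q1 q0-b->q0 q1-a->q2 q1-b->q0 q2-a->q2 q2-b->q2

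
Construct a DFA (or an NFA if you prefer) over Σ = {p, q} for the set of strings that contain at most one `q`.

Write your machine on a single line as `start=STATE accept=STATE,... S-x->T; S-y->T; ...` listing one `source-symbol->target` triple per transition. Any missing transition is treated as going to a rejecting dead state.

start=A; accept=A,B; A-p->A; A-q->B; B-p->B; B-q->C; C-p->C; C-q->C

Only the number of `q`s matters, and only up to 2. Make a chain A → B → C advanced by each `q` (with C absorbing); every other symbol self-loops. The accepting set is {A, B}.
3 states suffice.
       p  q 
>* A   A  B 
 * B   B  C 
   C   C  C 
(> = start, * = accepting)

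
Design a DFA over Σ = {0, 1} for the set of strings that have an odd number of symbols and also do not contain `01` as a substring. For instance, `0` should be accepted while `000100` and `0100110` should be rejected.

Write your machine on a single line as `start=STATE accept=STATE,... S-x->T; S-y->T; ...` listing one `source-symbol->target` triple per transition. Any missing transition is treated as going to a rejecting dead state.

start=S0; accept=S1,S2; S0-0->S1; S0-1->S2; S1-0->S3; S1-1->S4; S2-0->S3; S2-1->S0; S3-0->S1; S3-1->S4; S4-0->S4; S4-1->S4

Run two small machines in parallel and take their product. One (2 states) tracks the input length modulo 2; the other (3 states) tracks partial matches of the forbidden pattern `01`. Each combined state is a pair, one component from each; accept when both components accept. Minimizing collapses redundant product states.
        0   1  
>  S0   S1  S2 
 * S1   S3  S4 
 * S2   S3  S0 
   S3   S1  S4 
   S4   S4  S4 
(> = start, * = accepting)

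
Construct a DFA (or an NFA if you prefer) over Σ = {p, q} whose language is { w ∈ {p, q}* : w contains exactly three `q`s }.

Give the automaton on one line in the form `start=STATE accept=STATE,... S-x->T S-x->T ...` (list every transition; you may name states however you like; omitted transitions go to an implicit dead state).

start=s0 accept=s3 s0-p->s0 s0-q->s1 s1-p->s1 s1-q->s2 s2-p->s2 s2-q->s3 s3-p->s3 s3-q->s4 s4-p->s4 s4-q->s4

Only the number of `q`s matters, and only up to 4. Make a chain s0 → s1 → s2 → s3 → s4 advanced by each `q` (with s4 absorbing); every other symbol self-loops. The accepting set is {s3}.
A 5-state machine:
        p   q  
>  s0   s0  s1 
   s1   s1  s2 
   s2   s2  s3 
 * s3   s3  s4 
   s4   s4  s4 
(> = start, * = accepting)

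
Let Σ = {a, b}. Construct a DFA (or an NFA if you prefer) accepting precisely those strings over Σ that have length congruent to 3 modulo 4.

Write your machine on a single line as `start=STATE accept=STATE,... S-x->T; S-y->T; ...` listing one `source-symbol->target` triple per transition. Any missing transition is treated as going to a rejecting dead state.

start=q0; accept=q3; q0-a->q1; q0-b->q1; q1-a->q2; q1-b->q2; q2-a->q3; q2-b->q3; q3-a->q0; q3-b->q0

Count input length modulo 4: every symbol advances one step around the cycle q0 → q1 → q2 → q3 → q0. Accept at q3.
A 4-state machine:
        a   b  
>  q0   q1  q1 
   q1   q2  q2 
   q2   q3  q3 
 * q3   q0  q0 
(> = start, * = accepting)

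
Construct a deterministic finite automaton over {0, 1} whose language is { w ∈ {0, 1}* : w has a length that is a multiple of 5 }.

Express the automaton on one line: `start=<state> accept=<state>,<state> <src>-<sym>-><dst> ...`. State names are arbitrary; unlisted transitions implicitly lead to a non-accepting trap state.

start=A accept=A A-0->B A-1->B B-0->C B-1->C C-0->D C-1->D D-0->E D-1->E E-0->A E-1->A

Count input length modulo 5: every symbol advances one step around the cycle A → B → C → D → E → A. Accept at A.
5 states suffice.
       0  1 
>* A   B  B 
   B   C  C 
   C   D  D 
   D   E  E 
   E   A  A 
(> = start, * = accepting)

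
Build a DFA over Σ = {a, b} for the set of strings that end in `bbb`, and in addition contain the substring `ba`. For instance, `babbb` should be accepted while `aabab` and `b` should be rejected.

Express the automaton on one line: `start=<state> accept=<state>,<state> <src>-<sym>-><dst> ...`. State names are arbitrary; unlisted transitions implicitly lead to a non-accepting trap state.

start=s0 accept=s5 s0-a->s0 s0-b->s1 s1-a->s2 s1-b->s1 s2-a->s2 s2-b->s3 s3-a->s2 s3-b->s4 s4-a->s2 s4-b->s5 s5-a->s2 s5-b->s5

Run two small machines in parallel and take their product. One (4 states) tracks how much of the suffix `bbb` has currently been matched; the other (3 states) tracks whether and how much of `ba` has been seen. Each combined state is a pair, one component from each; accept when both components accept. After merging equivalent states the machine shrinks.
A 6-state machine:
        a   b  
>  s0   s0  s1 
   s1   s2  s1 
   s2   s2  s3 
   s3   s2  s4 
   s4   s2  s5 
 * s5   s2  s5 
(> = start, * = accepting)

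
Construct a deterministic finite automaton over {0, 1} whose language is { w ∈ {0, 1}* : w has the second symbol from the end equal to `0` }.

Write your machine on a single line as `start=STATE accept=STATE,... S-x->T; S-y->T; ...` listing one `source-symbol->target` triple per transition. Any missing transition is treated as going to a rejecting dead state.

start=q0; accept=q3,q4; q0-0->q1; q0-1->q2; q1-0->q3; q1-1->q4; q2-0->q5; q2-1->q6; q3-0->q3; q3-1->q4; q4-0->q5; q4-1->q6; q5-0->q3; q5-1->q4; q6-0->q5; q6-1->q6

Because acceptance depends on a position counted from the end, the machine has to buffer the most recent 2 symbols. Make each state the string of the last up-to-2 symbols read; on input `x` shift the window left and append `x`. Accept when the buffered window has length 2 and begins with `0`.
With 7 states:
        0   1  
>  q0   q1  q2 
   q1   q3  q4 
   q2   q5  q6 
 * q3   q3  q4 
 * q4   q5  q6 
   q5   q3  q4 
   q6   q5  q6 
(> = start, * = accepting)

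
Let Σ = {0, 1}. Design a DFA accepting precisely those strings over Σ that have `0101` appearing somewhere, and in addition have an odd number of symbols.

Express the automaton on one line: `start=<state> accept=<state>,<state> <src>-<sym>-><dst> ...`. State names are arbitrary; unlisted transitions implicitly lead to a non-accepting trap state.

start=q0 accept=q9 q0-0->q1 q0-1->q2 q1-0->q3 q1-1->q4 q2-0->q3 q2-1->q0 q3-0->q1 q3-1->q5 q4-0->q6 q4-1->q2 q5-0->q7 q5-1->q0 q6-0->q3 q6-1->q8 q7-0->q1 q7-1->q9 q8-0->q9 q8-1->q9 q9-0->q8 q9-1->q8

Handle the two conditions separately and then intersect. One (5 states) tracks whether and how much of `0101` has been seen; the other (2 states) tracks the input length modulo 2. Each combined state is a pair, one component from each; accept when both components accept.
A 10-state machine:
        0   1  
>  q0   q1  q2 
   q1   q3  q4 
   q2   q3  q0 
   q3   q1  q5 
   q4   q6  q2 
   q5   q7  q0 
   q6   q3  q8 
   q7   q1  q9 
   q8   q9  q9 
 * q9   q8  q8 
(> = start, * = accepting)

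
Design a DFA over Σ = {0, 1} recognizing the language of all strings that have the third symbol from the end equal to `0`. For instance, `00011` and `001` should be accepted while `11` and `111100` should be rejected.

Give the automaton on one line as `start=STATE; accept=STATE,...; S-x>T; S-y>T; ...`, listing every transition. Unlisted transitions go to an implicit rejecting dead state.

Because acceptance depends on a position counted from the end, the machine has to buffer the most recent 3 symbols. Make each state the string of the last up-to-3 symbols read; on input `x` shift the window left and append `x`. Accept when the buffered window has length 3 and begins with `0`.
          0    1  
>  s0     s1   s2 
   s1     s3   s4 
   s2     s5   s6 
   s3     s7   s8 
   s4     s9  s10 
   s5    s11  s12 
   s6    s13  s14 
 * s7     s7   s8 
 * s8     s9  s10 
 * s9    s11  s12 
 * s10   s13  s14 
   s11    s7   s8 
   s12    s9  s10 
   s13   s11  s12 
   s14   s13  s14 
(> = start, * = accepting)

start=s0; accept=s7,s8,s9,s10; s0-0>s1; s0-1>s2; s1-0>s3; s1-1>s4; s2-0>s5; s2-1>s6; s3-0>s7; s3-1>s8; s4-0>s9; s4-1>s10; s5-0>s11; s5-1>s12; s6-0>s13; s6-1>s14; s7-0>s7; s7-1>s8; s8-0>s9; s8-1>s10; s9-0>s11; s9-1>s12; s10-0>s13; s10-1>s14; s11-0>s7; s11-1>s8; s12-0>s9; s12-1>s10; s13-0>s11; s13-1>s12; s14-0>s13; s14-1>s14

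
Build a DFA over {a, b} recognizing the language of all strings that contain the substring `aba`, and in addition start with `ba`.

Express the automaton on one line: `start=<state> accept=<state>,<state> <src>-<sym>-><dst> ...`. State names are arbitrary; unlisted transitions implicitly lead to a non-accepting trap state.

start=q0 accept=q8 q0-a->q1 q0-b->q2 q1-a->q1 q1-b->q3 q2-a->q4 q2-b->q5 q3-a->q6 q3-b->q5 q4-a->q4 q4-b->q7 q5-a->q1 q5-b->q5 q6-a->q6 q6-b->q6 q7-a->q8 q7-b->q9 q8-a->q8 q8-b->q8 q9-a->q4 q9-b->q9

Handle the two conditions separately and then intersect. One (4 states) tracks whether and how much of `aba` has been seen; the other (4 states) tracks whether the input so far still matches the prefix `ba`. Each combined state is a pair, one component from each; accept when both components accept.
10 states suffice.
        a   b  
>  q0   q1  q2 
   q1   q1  q3 
   q2   q4  q5 
   q3   q6  q5 
   q4   q4  q7 
   q5   q1  q5 
   q6   q6  q6 
   q7   q8  q9 
 * q8   q8  q8 
   q9   q4  q9 
(> = start, * = accepting)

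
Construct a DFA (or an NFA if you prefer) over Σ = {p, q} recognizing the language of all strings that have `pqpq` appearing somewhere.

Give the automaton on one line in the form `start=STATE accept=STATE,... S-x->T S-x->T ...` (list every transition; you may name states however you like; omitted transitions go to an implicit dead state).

start=A accept=E A-p->B A-q->A B-p->B B-q->C C-p->D C-q->A D-p->B D-q->E E-p->E E-q->E

States A..D record the length of the longest prefix of `pqpq` that matches the current input suffix. Reaching E means `pqpq` has been seen, and we stay there forever. Accept from E.
With 5 states:
       p  q 
>  A   B  A 
   B   B  C 
   C   D  A 
   D   B  E 
 * E   E  E 
(> = start, * = accepting)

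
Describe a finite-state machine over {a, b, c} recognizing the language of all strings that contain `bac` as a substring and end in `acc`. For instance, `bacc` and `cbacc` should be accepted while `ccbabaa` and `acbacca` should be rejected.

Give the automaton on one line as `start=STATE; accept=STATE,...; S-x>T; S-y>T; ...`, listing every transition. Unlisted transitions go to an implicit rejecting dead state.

start=q0; accept=q6; q0-a>q0; q0-b>q1; q0-c>q0; q1-a>q2; q1-b>q1; q1-c>q0; q2-a>q0; q2-b>q1; q2-c>q3; q3-a>q4; q3-b>q5; q3-c>q6; q4-a>q4; q4-b>q5; q4-c>q3; q5-a>q4; q5-b>q5; q5-c>q5; q6-a>q4; q6-b>q5; q6-c>q5

Build one automaton per condition and run them in lockstep. One (4 states) tracks whether and how much of `bac` has been seen; the other (4 states) tracks how much of the suffix `acc` has currently been matched. Each combined state is a pair, one component from each; accept when both components accept. Equivalent product states are then merged.
7 states suffice.
        a   b   c  
>  q0   q0  q1  q0 
   q1   q2  q1  q0 
   q2   q0  q1  q3 
   q3   q4  q5  q6 
   q4   q4  q5  q3 
   q5   q4  q5  q5 
 * q6   q4  q5  q5 
(> = start, * = accepting)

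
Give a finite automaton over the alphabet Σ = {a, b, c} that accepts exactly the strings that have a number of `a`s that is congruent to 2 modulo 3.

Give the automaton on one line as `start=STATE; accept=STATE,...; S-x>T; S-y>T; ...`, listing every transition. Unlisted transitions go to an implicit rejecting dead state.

Keep the running count of `a`s modulo 3: each `a` advances along the cycle q0 → q1 → q2 → q0 while other symbols loop. Accept at q2.
With 3 states:
        a   b   c  
>  q0   q1  q0  q0 
   q1   q2  q1  q1 
 * q2   q0  q2  q2 
(> = start, * = accepting)

start=q0; accept=q2; q0-a>q1; q0-b>q0; q0-c>q0; q1-a>q2; q1-b>q1; q1-c>q1; q2-a>q0; q2-b>q2; q2-c>q2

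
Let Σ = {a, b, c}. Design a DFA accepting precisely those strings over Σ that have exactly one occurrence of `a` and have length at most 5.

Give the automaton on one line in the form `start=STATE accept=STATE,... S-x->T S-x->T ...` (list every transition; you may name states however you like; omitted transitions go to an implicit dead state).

start=q0 accept=q1,q4,q6,q8,q10 q0-a->q1 q0-b->q2 q0-c->q2 q1-a->q3 q1-b->q4 q1-c->q4 q2-a->q4 q2-b->q5 q2-c->q5 q3-a->q3 q3-b->q3 q3-c->q3 q4-a->q3 q4-b->q6 q4-c->q6 q5-a->q6 q5-b->q7 q5-c->q7 q6-a->q3 q6-b->q8 q6-c->q8 q7-a->q8 q7-b->q9 q7-c->q9 q8-a->q3 q8-b->q10 q8-c->q10 q9-a->q10 q9-b->q3 q9-c->q3 q10-a->q3 q10-b->q3 q10-c->q3

Build one automaton per condition and run them in lockstep. The first has 3 states tracking the count of `a`s, saturating at 2; the second has 7 states tracking the input length, saturating at 6. A product state is a pair (one from each), accepting exactly when both do. Equivalent product states are then merged.
With 11 states:
          a    b    c  
>  q0     q1   q2   q2 
 * q1     q3   q4   q4 
   q2     q4   q5   q5 
   q3     q3   q3   q3 
 * q4     q3   q6   q6 
   q5     q6   q7   q7 
 * q6     q3   q8   q8 
   q7     q8   q9   q9 
 * q8     q3  q10  q10 
   q9    q10   q3   q3 
 * q10    q3   q3   q3 
(> = start, * = accepting)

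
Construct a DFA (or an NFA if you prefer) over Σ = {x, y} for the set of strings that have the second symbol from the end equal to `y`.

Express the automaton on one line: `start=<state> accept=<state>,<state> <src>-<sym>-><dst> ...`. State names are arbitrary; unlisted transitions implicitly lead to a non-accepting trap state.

start=q0 accept=q5,q6 q0-x->q1 q0-y->q2 q1-x->q3 q1-y->q4 q2-x->q5 q2-y->q6 q3-x->q3 q3-y->q4 q4-x->q5 q4-y->q6 q5-x->q3 q5-y->q4 q6-x->q5 q6-y->q6

Because acceptance depends on a position counted from the end, the machine has to buffer the most recent 2 symbols. Make each state the string of the last up-to-2 symbols read; on input `x` shift the window left and append `x`. Accept when the buffered window has length 2 and begins with `y`.
        x   y  
>  q0   q1  q2 
   q1   q3  q4 
   q2   q5  q6 
   q3   q3  q4 
   q4   q5  q6 
 * q5   q3  q4 
 * q6   q5  q6 
(> = start, * = accepting)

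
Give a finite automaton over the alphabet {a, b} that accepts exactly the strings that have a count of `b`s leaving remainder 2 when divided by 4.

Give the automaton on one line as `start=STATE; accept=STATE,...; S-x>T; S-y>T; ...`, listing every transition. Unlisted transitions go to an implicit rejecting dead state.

Keep the running count of `b`s modulo 4: each `b` advances along the cycle q0 → q1 → q2 → q3 → q0 while other symbols loop. Accept at q2.
A 4-state machine:
        a   b  
>  q0   q0  q1 
   q1   q1  q2 
 * q2   q2  q3 
   q3   q3  q0 
(> = start, * = accepting)

start=q0; accept=q2; q0-a>q0; q0-b>q1; q1-a>q1; q1-b>q2; q2-a>q2; q2-b>q3; q3-a>q3; q3-b>q0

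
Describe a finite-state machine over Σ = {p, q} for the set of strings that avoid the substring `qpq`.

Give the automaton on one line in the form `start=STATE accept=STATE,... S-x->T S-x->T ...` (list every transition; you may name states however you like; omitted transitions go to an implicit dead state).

start=A accept=A,B,C A-p->A A-q->B B-p->C B-q->B C-p->A C-q->D D-p->D D-q->D

Track partial matches of the forbidden pattern `qpq`. State D is a dead state reached once `qpq` has occurred; every other state accepts. A means no part of `qpq` is currently matched.
With 4 states:
       p  q 
>* A   A  B 
 * B   C  B 
 * C   A  D 
   D   D  D 
(> = start, * = accepting)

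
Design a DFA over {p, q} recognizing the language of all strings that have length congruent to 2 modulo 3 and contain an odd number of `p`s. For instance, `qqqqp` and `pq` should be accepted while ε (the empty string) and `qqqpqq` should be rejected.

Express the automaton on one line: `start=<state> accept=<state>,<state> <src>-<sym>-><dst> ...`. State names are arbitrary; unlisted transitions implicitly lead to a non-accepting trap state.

start=S0 accept=S4 S0-p->S1 S0-q->S2 S1-p->S3 S1-q->S4 S2-p->S4 S2-q->S3 S3-p->S5 S3-q->S0 S4-p->S0 S4-q->S5 S5-p->S2 S5-q->S1

Handle the two conditions separately and then intersect. One (3 states) tracks the input length modulo 3; the other (2 states) tracks the count of `p`s modulo 2. Each combined state is a pair, one component from each; accept when both components accept.
        p   q  
>  S0   S1  S2 
   S1   S3  S4 
   S2   S4  S3 
   S3   S5  S0 
 * S4   S0  S5 
   S5   S2  S1 
(> = start, * = accepting)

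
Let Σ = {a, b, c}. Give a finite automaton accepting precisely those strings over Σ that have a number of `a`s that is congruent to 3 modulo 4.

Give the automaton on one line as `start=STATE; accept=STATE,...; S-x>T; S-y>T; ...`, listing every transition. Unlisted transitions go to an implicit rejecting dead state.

start=s0; accept=s3; s0-a>s1; s0-b>s0; s0-c>s0; s1-a>s2; s1-b>s1; s1-c>s1; s2-a>s3; s2-b>s2; s2-c>s2; s3-a>s0; s3-b>s3; s3-c>s3

Keep the running count of `a`s modulo 4: each `a` advances along the cycle s0 → s1 → s2 → s3 → s0 while other symbols loop. Accept at s3.
        a   b   c  
>  s0   s1  s0  s0 
   s1   s2  s1  s1 
   s2   s3  s2  s2 
 * s3   s0  s3  s3 
(> = start, * = accepting)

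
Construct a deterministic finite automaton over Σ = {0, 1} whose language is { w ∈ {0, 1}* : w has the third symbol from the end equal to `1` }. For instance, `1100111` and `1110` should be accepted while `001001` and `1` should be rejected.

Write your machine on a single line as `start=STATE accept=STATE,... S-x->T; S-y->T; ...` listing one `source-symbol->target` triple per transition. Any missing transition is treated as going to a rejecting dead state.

start=A; accept=L,M,N,O; A-0->B; A-1->C; B-0->D; B-1->E; C-0->F; C-1->G; D-0->H; D-1->I; E-0->J; E-1->K; F-0->L; F-1->M; G-0->N; G-1->O; H-0->H; H-1->I; I-0->J; I-1->K; J-0->L; J-1->M; K-0->N; K-1->O; L-0->H; L-1->I; M-0->J; M-1->K; N-0->L; N-1->M; O-0->N; O-1->O

Because acceptance depends on a position counted from the end, the machine has to buffer the most recent 3 symbols. Make each state the string of the last up-to-3 symbols read; on input `x` shift the window left and append `x`. Accept when the buffered window has length 3 and begins with `1`.
       0  1 
>  A   B  C 
   B   D  E 
   C   F  G 
   D   H  I 
   E   J  K 
   F   L  M 
   G   N  O 
   H   H  I 
   I   J  K 
   J   L  M 
   K   N  O 
 * L   H  I 
 * M   J  K 
 * N   L  M 
 * O   N  O 
(> = start, * = accepting)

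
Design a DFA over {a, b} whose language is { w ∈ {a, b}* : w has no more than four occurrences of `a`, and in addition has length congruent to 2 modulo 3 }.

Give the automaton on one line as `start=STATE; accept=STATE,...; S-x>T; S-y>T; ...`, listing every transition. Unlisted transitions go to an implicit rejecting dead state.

start=q0; accept=q3,q4,q5,q13,q14; q0-a>q1; q0-b>q2; q1-a>q3; q1-b>q4; q2-a>q4; q2-b>q5; q3-a>q6; q3-b>q7; q4-a>q7; q4-b>q8; q5-a>q8; q5-b>q0; q6-a>q9; q6-b>q10; q7-a>q10; q7-b>q11; q8-a>q11; q8-b>q1; q9-a>q12; q9-b>q13; q10-a>q13; q10-b>q14; q11-a>q14; q11-b>q3; q12-a>q12; q12-b>q12; q13-a>q12; q13-b>q15; q14-a>q15; q14-b>q6; q15-a>q12; q15-b>q9

Handle the two conditions separately and then intersect. One (6 states) tracks the count of `a`s, saturating at 5; the other (3 states) tracks the input length modulo 3. Each combined state is a pair, one component from each; accept when both components accept. Equivalent product states are then merged.
          a    b  
>  q0     q1   q2 
   q1     q3   q4 
   q2     q4   q5 
 * q3     q6   q7 
 * q4     q7   q8 
 * q5     q8   q0 
   q6     q9  q10 
   q7    q10  q11 
   q8    q11   q1 
   q9    q12  q13 
   q10   q13  q14 
   q11   q14   q3 
   q12   q12  q12 
 * q13   q12  q15 
 * q14   q15   q6 
   q15   q12   q9 
(> = start, * = accepting)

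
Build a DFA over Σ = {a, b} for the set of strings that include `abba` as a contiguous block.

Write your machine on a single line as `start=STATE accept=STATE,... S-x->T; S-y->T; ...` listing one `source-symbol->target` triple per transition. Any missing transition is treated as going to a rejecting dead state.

States S0..S3 record the length of the longest prefix of `abba` that matches the current input suffix. Reaching S4 means `abba` has been seen, and we stay there forever. Accept from S4.
A 5-state machine:
        a   b  
>  S0   S1  S0 
   S1   S1  S2 
   S2   S1  S3 
   S3   S4  S0 
 * S4   S4  S4 
(> = start, * = accepting)

start=S0; accept=S4; S0-a->S1; S0-b->S0; S1-a->S1; S1-b->S2; S2-a->S1; S2-b->S3; S3-a->S4; S3-b->S0; S4-a->S4; S4-b->S4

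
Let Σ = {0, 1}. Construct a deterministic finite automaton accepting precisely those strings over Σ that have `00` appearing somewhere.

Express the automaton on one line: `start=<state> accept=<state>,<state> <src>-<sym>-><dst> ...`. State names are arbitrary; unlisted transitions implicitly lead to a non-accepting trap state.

States q0..q1 record the length of the longest prefix of `00` that matches the current input suffix. Reaching q2 means `00` has been seen, and we stay there forever. Accept from q2.
3 states suffice.
        0   1  
>  q0   q1  q0 
   q1   q2  q0 
 * q2   q2  q2 
(> = start, * = accepting)

start=q0 accept=q2 q0-0->q1 q0-1->q0 q1-0->q2 q1-1->q0 q2-0->q2 q2-1->q2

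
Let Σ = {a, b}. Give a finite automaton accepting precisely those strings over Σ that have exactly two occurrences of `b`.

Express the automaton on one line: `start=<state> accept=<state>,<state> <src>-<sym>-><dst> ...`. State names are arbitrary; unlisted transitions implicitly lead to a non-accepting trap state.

Only the number of `b`s matters, and only up to 3. Make a chain S0 → S1 → S2 → S3 advanced by each `b` (with S3 absorbing); every other symbol self-loops. The accepting set is {S2}.
A 4-state machine:
        a   b  
>  S0   S0  S1 
   S1   S1  S2 
 * S2   S2  S3 
   S3   S3  S3 
(> = start, * = accepting)

start=S0 accept=S2 S0-a->S0 S0-b->S1 S1-a->S1 S1-b->S2 S2-a->S2 S2-b->S3 S3-a->S3 S3-b->S3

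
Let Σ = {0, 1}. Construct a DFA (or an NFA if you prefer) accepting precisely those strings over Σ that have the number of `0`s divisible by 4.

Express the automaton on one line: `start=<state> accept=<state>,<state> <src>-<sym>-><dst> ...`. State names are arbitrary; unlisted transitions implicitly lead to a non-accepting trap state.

start=A accept=A A-0->B A-1->A B-0->C B-1->B C-0->D C-1->C D-0->A D-1->D

The only thing that matters is how many `0`s have appeared, reduced mod 4. Use one state per residue: A for 0, …, D for 3. Reading `0` moves to the next residue; anything else stays put. A is accepting.
A 4-state machine:
       0  1 
>* A   B  A 
   B   C  B 
   C   D  C 
   D   A  D 
(> = start, * = accepting)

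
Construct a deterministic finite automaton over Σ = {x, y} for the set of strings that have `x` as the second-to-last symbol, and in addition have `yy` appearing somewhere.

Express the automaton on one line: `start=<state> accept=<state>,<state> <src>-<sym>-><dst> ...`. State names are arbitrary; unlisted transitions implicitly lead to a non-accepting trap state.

Build one automaton per condition and run them in lockstep. One (7 states) tracks the last 2 symbols read; the other (3 states) tracks whether and how much of `yy` has been seen. Each combined state is a pair, one component from each; accept when both components accept.
With 10 states:
        x   y  
>  q0   q1  q2 
   q1   q3  q4 
   q2   q5  q6 
   q3   q3  q4 
   q4   q5  q6 
   q5   q3  q4 
   q6   q7  q6 
   q7   q8  q9 
 * q8   q8  q9 
 * q9   q7  q6 
(> = start, * = accepting)

start=q0 accept=q8,q9 q0-x->q1 q0-y->q2 q1-x->q3 q1-y->q4 q2-x->q5 q2-y->q6 q3-x->q3 q3-y->q4 q4-x->q5 q4-y->q6 q5-x->q3 q5-y->q4 q6-x->q7 q6-y->q6 q7-x->q8 q7-y->q9 q8-x->q8 q8-y->q9 q9-x->q7 q9-y->q6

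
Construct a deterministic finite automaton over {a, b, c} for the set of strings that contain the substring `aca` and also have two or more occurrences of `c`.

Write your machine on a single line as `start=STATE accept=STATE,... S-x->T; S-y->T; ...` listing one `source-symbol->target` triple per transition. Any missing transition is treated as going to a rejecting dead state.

Build one automaton per condition and run them in lockstep. One (4 states) tracks whether and how much of `aca` has been seen; the other (4 states) tracks the count of `c`s, saturating at 3. Each combined state is a pair, one component from each; accept when both components accept. Equivalent product states are then merged.
With 8 states:
        a   b   c  
>  q0   q1  q0  q2 
   q1   q1  q0  q3 
   q2   q4  q2  q2 
   q3   q5  q2  q2 
   q4   q4  q2  q6 
   q5   q5  q5  q7 
   q6   q7  q2  q2 
 * q7   q7  q7  q7 
(> = start, * = accepting)

start=q0; accept=q7; q0-a->q1; q0-b->q0; q0-c->q2; q1-a->q1; q1-b->q0; q1-c->q3; q2-a->q4; q2-b->q2; q2-c->q2; q3-a->q5; q3-b->q2; q3-c->q2; q4-a->q4; q4-b->q2; q4-c->q6; q5-a->q5; q5-b->q5; q5-c->q7; q6-a->q7; q6-b->q2; q6-c->q2; q7-a->q7; q7-b->q7; q7-c->q7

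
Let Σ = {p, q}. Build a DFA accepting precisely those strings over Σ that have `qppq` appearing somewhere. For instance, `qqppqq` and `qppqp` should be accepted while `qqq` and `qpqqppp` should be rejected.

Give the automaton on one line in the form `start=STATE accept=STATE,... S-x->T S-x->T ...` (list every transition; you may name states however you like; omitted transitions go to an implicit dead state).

Track how much of `qppq` has been matched so far: state A is no progress, E is the absorbing accept state reached once `qppq` has occurred. Intermediate states record partial matches; on a mismatch, fall back to the longest reusable overlap.
5 states suffice.
       p  q 
>  A   A  B 
   B   C  B 
   C   D  B 
   D   A  E 
 * E   E  E 
(> = start, * = accepting)

start=A accept=E A-p->A A-q->B B-p->C B-q->B C-p->D C-q->B D-p->A D-q->E E-p->E E-q->E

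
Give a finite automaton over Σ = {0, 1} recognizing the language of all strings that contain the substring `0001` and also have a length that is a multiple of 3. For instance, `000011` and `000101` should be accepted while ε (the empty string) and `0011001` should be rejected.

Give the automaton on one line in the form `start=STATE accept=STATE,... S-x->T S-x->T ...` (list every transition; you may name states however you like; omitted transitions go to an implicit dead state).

start=q0 accept=q14 q0-0->q1 q0-1->q2 q1-0->q3 q1-1->q4 q2-0->q5 q2-1->q4 q3-0->q6 q3-1->q0 q4-0->q7 q4-1->q0 q5-0->q8 q5-1->q0 q6-0->q9 q6-1->q10 q7-0->q11 q7-1->q2 q8-0->q9 q8-1->q2 q9-0->q12 q9-1->q13 q10-0->q13 q10-1->q13 q11-0->q12 q11-1->q4 q12-0->q6 q12-1->q14 q13-0->q14 q13-1->q14 q14-0->q10 q14-1->q10

Build one automaton per condition and run them in lockstep. One (5 states) tracks whether and how much of `0001` has been seen; the other (3 states) tracks the input length modulo 3. Each combined state is a pair, one component from each; accept when both components accept.
With 15 states:
          0    1  
>  q0     q1   q2 
   q1     q3   q4 
   q2     q5   q4 
   q3     q6   q0 
   q4     q7   q0 
   q5     q8   q0 
   q6     q9  q10 
   q7    q11   q2 
   q8     q9   q2 
   q9    q12  q13 
   q10   q13  q13 
   q11   q12   q4 
   q12    q6  q14 
   q13   q14  q14 
 * q14   q10  q10 
(> = start, * = accepting)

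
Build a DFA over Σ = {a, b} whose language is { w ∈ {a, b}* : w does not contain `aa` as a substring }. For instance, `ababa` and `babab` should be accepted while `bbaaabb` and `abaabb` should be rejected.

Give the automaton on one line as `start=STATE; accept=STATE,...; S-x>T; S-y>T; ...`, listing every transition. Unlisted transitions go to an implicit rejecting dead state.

start=q0; accept=q0,q1; q0-a>q1; q0-b>q0; q1-a>q2; q1-b>q0; q2-a>q2; q2-b>q2

Track partial matches of the forbidden pattern `aa`. State q2 is a dead state reached once `aa` has occurred; every other state accepts. q0 means no part of `aa` is currently matched.
3 states suffice.
        a   b  
>* q0   q1  q0 
 * q1   q2  q0 
   q2   q2  q2 
(> = start, * = accepting)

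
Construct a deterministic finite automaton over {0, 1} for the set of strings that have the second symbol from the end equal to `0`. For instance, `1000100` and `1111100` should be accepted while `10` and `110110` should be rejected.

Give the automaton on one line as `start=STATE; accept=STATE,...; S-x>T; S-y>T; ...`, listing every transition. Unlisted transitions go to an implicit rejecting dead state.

A DFA must remember the last 2 symbols (since which symbol is second-to-last isn't known until the input ends). Use one state per possible window of the last ≤2 symbols; accept from those whose window starts with `0`.
7 states suffice.
        0   1  
>  S0   S1  S2 
   S1   S3  S4 
   S2   S5  S6 
 * S3   S3  S4 
 * S4   S5  S6 
   S5   S3  S4 
   S6   S5  S6 
(> = start, * = accepting)

start=S0; accept=S3,S4; S0-0>S1; S0-1>S2; S1-0>S3; S1-1>S4; S2-0>S5; S2-1>S6; S3-0>S3; S3-1>S4; S4-0>S5; S4-1>S6; S5-0>S3; S5-1>S4; S6-0>S5; S6-1>S6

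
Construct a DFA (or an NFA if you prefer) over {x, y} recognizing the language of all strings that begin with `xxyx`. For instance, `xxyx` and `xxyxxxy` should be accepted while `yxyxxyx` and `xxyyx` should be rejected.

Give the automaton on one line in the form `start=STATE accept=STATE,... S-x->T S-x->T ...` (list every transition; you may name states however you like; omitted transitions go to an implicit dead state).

start=A accept=E A-x->B A-y->F B-x->C B-y->F C-x->F C-y->D D-x->E D-y->F E-x->E E-y->E F-x->F F-y->F

Check the first 4 symbols one by one: A through D record how many have matched `xxyx` so far; any wrong symbol goes to the dead state F. After all 4 match we enter the accepting sink E.
A 6-state machine:
       x  y 
>  A   B  F 
   B   C  F 
   C   F  D 
   D   E  F 
 * E   E  E 
   F   F  F 
(> = start, * = accepting)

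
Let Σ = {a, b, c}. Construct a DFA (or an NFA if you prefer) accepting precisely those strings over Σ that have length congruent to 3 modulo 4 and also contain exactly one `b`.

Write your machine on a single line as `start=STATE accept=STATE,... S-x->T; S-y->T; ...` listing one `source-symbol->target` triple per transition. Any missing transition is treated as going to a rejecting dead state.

start=q0; accept=q7; q0-a->q1; q0-b->q2; q0-c->q1; q1-a->q3; q1-b->q4; q1-c->q3; q2-a->q4; q2-b->q5; q2-c->q4; q3-a->q6; q3-b->q7; q3-c->q6; q4-a->q7; q4-b->q5; q4-c->q7; q5-a->q5; q5-b->q5; q5-c->q5; q6-a->q0; q6-b->q8; q6-c->q0; q7-a->q8; q7-b->q5; q7-c->q8; q8-a->q2; q8-b->q5; q8-c->q2

Build one automaton per condition and run them in lockstep. The first has 4 states tracking the input length modulo 4; the second has 3 states tracking the count of `b`s, saturating at 2. A product state is a pair (one from each), accepting exactly when both do. After merging equivalent states the machine shrinks.
With 9 states:
        a   b   c  
>  q0   q1  q2  q1 
   q1   q3  q4  q3 
   q2   q4  q5  q4 
   q3   q6  q7  q6 
   q4   q7  q5  q7 
   q5   q5  q5  q5 
   q6   q0  q8  q0 
 * q7   q8  q5  q8 
   q8   q2  q5  q2 
(> = start, * = accepting)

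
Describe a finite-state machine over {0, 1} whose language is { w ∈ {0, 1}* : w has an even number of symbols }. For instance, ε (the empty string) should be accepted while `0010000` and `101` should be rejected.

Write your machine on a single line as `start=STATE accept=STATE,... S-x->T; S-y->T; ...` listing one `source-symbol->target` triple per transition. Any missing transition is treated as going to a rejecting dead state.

Count input length modulo 2: every symbol advances one step around the cycle A → B → A. Accept at A.
2 states suffice.
       0  1 
>* A   B  B 
   B   A  A 
(> = start, * = accepting)

start=A; accept=A; A-0->B; A-1->B; B-0->A; B-1->A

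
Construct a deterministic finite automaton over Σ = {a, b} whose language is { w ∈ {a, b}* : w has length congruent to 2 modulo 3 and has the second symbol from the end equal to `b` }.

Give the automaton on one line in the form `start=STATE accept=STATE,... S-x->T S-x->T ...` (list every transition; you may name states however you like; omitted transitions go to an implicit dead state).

start=q0 accept=q5,q6 q0-a->q1 q0-b->q2 q1-a->q3 q1-b->q4 q2-a->q5 q2-b->q6 q3-a->q7 q3-b->q8 q4-a->q9 q4-b->q10 q5-a->q7 q5-b->q8 q6-a->q9 q6-b->q10 q7-a->q11 q7-b->q12 q8-a->q13 q8-b->q14 q9-a->q11 q9-b->q12 q10-a->q13 q10-b->q14 q11-a->q3 q11-b->q4 q12-a->q5 q12-b->q6 q13-a->q3 q13-b->q4 q14-a->q5 q14-b->q6

Build one automaton per condition and run them in lockstep. One (3 states) tracks the input length modulo 3; the other (7 states) tracks the last 2 symbols read. Each combined state is a pair, one component from each; accept when both components accept.
          a    b  
>  q0     q1   q2 
   q1     q3   q4 
   q2     q5   q6 
   q3     q7   q8 
   q4     q9  q10 
 * q5     q7   q8 
 * q6     q9  q10 
   q7    q11  q12 
   q8    q13  q14 
   q9    q11  q12 
   q10   q13  q14 
   q11    q3   q4 
   q12    q5   q6 
   q13    q3   q4 
   q14    q5   q6 
(> = start, * = accepting)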